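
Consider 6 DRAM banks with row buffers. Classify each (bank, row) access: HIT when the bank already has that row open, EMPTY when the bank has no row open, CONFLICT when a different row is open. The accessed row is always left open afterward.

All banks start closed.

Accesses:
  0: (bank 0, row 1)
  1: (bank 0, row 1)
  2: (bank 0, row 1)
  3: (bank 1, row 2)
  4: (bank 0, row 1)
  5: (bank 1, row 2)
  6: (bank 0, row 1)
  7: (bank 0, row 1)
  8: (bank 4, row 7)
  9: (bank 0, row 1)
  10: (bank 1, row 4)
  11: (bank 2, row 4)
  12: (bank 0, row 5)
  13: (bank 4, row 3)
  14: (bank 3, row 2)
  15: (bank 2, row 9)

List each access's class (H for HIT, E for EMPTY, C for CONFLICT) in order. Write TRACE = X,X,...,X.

  [0] b0 r1: no row ⇒ E
  [1] b0 r1: had r1 ⇒ H
  [2] b0 r1: had r1 ⇒ H
  [3] b1 r2: no row ⇒ E
  [4] b0 r1: had r1 ⇒ H
  [5] b1 r2: had r2 ⇒ H
  [6] b0 r1: had r1 ⇒ H
  [7] b0 r1: had r1 ⇒ H
  [8] b4 r7: no row ⇒ E
  [9] b0 r1: had r1 ⇒ H
  [10] b1 r4: had r2 ⇒ C
  [11] b2 r4: no row ⇒ E
  [12] b0 r5: had r1 ⇒ C
  [13] b4 r3: had r7 ⇒ C
  [14] b3 r2: no row ⇒ E
  [15] b2 r9: had r4 ⇒ C

TRACE = E,H,H,E,H,H,H,H,E,H,C,E,C,C,E,C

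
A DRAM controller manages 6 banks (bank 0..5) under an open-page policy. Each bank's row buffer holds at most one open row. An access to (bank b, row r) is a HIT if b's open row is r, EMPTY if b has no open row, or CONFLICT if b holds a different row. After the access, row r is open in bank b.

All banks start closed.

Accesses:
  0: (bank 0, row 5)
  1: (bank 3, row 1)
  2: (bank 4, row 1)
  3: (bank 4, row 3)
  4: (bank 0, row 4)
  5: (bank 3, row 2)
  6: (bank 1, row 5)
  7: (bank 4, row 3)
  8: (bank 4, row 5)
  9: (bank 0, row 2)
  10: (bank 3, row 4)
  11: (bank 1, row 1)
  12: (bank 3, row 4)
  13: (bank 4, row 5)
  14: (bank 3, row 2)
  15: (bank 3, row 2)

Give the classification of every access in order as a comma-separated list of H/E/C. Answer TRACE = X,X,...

TRACE = E,E,E,C,C,C,E,H,C,C,C,C,H,H,C,H

0: bank 0 row 5 — prev None → EMPTY
1: bank 3 row 1 — prev None → EMPTY
2: bank 4 row 1 — prev None → EMPTY
3: bank 4 row 3 — prev 1 → CONFLICT
4: bank 0 row 4 — prev 5 → CONFLICT
5: bank 3 row 2 — prev 1 → CONFLICT
6: bank 1 row 5 — prev None → EMPTY
7: bank 4 row 3 — prev 3 → HIT
8: bank 4 row 5 — prev 3 → CONFLICT
9: bank 0 row 2 — prev 4 → CONFLICT
10: bank 3 row 4 — prev 2 → CONFLICT
11: bank 1 row 1 — prev 5 → CONFLICT
12: bank 3 row 4 — prev 4 → HIT
13: bank 4 row 5 — prev 5 → HIT
14: bank 3 row 2 — prev 4 → CONFLICT
15: bank 3 row 2 — prev 2 → HIT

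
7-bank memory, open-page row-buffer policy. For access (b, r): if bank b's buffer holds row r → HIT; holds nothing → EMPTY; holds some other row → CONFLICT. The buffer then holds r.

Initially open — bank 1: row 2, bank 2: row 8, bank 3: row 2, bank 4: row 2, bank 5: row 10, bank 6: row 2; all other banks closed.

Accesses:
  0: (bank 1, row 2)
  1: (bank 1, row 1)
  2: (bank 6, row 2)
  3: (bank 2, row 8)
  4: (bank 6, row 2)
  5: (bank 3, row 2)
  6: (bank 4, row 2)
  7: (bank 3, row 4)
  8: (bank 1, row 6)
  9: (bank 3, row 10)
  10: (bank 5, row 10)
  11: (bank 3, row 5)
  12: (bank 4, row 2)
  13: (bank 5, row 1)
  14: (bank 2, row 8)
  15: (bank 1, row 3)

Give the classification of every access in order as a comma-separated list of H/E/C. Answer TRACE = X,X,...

TRACE = H,C,H,H,H,H,H,C,C,C,H,C,H,C,H,C

step 0: bank1 2->2 [HIT]
step 1: bank1 2->1 [CONFLICT]
step 2: bank6 2->2 [HIT]
step 3: bank2 8->8 [HIT]
step 4: bank6 2->2 [HIT]
step 5: bank3 2->2 [HIT]
step 6: bank4 2->2 [HIT]
step 7: bank3 2->4 [CONFLICT]
step 8: bank1 1->6 [CONFLICT]
step 9: bank3 4->10 [CONFLICT]
step 10: bank5 10->10 [HIT]
step 11: bank3 10->5 [CONFLICT]
step 12: bank4 2->2 [HIT]
step 13: bank5 10->1 [CONFLICT]
step 14: bank2 8->8 [HIT]
step 15: bank1 6->3 [CONFLICT]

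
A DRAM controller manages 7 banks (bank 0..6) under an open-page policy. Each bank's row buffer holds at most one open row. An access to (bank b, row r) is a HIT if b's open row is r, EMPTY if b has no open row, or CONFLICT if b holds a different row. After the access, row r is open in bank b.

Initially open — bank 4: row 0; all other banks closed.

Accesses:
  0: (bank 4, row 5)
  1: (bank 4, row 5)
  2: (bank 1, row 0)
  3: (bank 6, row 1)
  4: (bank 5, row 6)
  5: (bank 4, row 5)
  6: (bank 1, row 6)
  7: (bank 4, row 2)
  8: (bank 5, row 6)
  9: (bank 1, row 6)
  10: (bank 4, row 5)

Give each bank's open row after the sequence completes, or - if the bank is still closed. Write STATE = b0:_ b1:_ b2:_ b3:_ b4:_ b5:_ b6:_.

  [0] b4 r5: had r0 ⇒ C
  [1] b4 r5: had r5 ⇒ H
  [2] b1 r0: no row ⇒ E
  [3] b6 r1: no row ⇒ E
  [4] b5 r6: no row ⇒ E
  [5] b4 r5: had r5 ⇒ H
  [6] b1 r6: had r0 ⇒ C
  [7] b4 r2: had r5 ⇒ C
  [8] b5 r6: had r6 ⇒ H
  [9] b1 r6: had r6 ⇒ H
  [10] b4 r5: had r2 ⇒ C

STATE = b0:- b1:6 b2:- b3:- b4:5 b5:6 b6:1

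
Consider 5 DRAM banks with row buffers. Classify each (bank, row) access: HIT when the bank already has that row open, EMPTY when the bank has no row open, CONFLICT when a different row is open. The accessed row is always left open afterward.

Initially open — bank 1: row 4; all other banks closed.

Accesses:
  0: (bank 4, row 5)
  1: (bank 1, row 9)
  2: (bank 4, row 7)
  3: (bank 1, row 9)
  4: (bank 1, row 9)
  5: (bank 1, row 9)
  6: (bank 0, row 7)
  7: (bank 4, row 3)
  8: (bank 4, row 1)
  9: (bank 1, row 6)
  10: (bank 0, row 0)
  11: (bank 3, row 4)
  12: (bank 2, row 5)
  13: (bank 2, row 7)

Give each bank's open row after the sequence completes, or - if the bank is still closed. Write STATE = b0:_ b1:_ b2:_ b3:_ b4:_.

STATE = b0:0 b1:6 b2:7 b3:4 b4:1

  [0] b4 r5: no row ⇒ E
  [1] b1 r9: had r4 ⇒ C
  [2] b4 r7: had r5 ⇒ C
  [3] b1 r9: had r9 ⇒ H
  [4] b1 r9: had r9 ⇒ H
  [5] b1 r9: had r9 ⇒ H
  [6] b0 r7: no row ⇒ E
  [7] b4 r3: had r7 ⇒ C
  [8] b4 r1: had r3 ⇒ C
  [9] b1 r6: had r9 ⇒ C
  [10] b0 r0: had r7 ⇒ C
  [11] b3 r4: no row ⇒ E
  [12] b2 r5: no row ⇒ E
  [13] b2 r7: had r5 ⇒ C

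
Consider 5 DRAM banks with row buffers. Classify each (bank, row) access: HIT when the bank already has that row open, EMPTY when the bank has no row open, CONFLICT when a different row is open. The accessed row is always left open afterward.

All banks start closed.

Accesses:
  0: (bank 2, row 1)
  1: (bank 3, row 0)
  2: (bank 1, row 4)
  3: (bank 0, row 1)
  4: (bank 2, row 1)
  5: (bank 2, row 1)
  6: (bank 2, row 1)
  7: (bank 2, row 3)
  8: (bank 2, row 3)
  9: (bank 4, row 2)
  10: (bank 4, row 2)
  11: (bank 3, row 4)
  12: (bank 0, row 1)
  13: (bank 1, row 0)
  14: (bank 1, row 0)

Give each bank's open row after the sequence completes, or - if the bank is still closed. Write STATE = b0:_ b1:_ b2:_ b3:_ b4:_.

#0 (2,1) E
#1 (3,0) E
#2 (1,4) E
#3 (0,1) E
#4 (2,1) H  (was 1)
#5 (2,1) H  (was 1)
#6 (2,1) H  (was 1)
#7 (2,3) C  (was 1)
#8 (2,3) H  (was 3)
#9 (4,2) E
#10 (4,2) H  (was 2)
#11 (3,4) C  (was 0)
#12 (0,1) H  (was 1)
#13 (1,0) C  (was 4)
#14 (1,0) H  (was 0)

STATE = b0:1 b1:0 b2:3 b3:4 b4:2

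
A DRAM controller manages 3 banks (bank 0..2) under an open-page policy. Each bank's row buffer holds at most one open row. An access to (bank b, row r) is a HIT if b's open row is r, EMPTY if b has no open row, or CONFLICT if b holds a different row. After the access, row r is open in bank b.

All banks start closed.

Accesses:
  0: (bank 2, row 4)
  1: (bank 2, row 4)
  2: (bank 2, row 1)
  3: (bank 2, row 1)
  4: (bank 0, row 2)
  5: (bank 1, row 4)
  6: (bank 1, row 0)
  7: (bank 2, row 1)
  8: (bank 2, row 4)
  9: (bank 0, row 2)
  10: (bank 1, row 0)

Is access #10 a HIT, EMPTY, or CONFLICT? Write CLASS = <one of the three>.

step 0: bank2 None->4 [EMPTY]
step 1: bank2 4->4 [HIT]
step 2: bank2 4->1 [CONFLICT]
step 3: bank2 1->1 [HIT]
step 4: bank0 None->2 [EMPTY]
step 5: bank1 None->4 [EMPTY]
step 6: bank1 4->0 [CONFLICT]
step 7: bank2 1->1 [HIT]
step 8: bank2 1->4 [CONFLICT]
step 9: bank0 2->2 [HIT]
step 10: bank1 0->0 [HIT]

CLASS = HIT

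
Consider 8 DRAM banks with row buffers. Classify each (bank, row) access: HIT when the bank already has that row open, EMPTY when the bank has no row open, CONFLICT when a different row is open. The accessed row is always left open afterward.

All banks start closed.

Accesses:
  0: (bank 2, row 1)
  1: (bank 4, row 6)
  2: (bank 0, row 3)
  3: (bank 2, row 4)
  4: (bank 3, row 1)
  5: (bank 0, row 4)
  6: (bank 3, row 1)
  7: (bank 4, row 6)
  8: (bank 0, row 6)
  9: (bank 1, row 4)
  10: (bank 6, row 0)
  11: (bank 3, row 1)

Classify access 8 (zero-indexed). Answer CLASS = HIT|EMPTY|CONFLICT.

CLASS = CONFLICT

0: bank 2 row 1 — prev None → EMPTY
1: bank 4 row 6 — prev None → EMPTY
2: bank 0 row 3 — prev None → EMPTY
3: bank 2 row 4 — prev 1 → CONFLICT
4: bank 3 row 1 — prev None → EMPTY
5: bank 0 row 4 — prev 3 → CONFLICT
6: bank 3 row 1 — prev 1 → HIT
7: bank 4 row 6 — prev 6 → HIT
8: bank 0 row 6 — prev 4 → CONFLICT
9: bank 1 row 4 — prev None → EMPTY
10: bank 6 row 0 — prev None → EMPTY
11: bank 3 row 1 — prev 1 → HIT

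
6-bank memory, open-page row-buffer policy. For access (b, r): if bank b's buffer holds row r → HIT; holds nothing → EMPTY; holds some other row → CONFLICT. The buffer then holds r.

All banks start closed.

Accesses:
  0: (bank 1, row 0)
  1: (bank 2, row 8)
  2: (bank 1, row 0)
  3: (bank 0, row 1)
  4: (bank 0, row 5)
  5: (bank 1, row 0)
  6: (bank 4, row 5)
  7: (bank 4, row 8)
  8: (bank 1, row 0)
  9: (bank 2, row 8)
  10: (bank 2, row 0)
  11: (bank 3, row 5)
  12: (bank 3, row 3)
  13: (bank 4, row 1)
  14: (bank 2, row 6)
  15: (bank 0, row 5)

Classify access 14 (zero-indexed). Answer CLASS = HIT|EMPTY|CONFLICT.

CLASS = CONFLICT

0: bank 1 row 0 — prev None → EMPTY
1: bank 2 row 8 — prev None → EMPTY
2: bank 1 row 0 — prev 0 → HIT
3: bank 0 row 1 — prev None → EMPTY
4: bank 0 row 5 — prev 1 → CONFLICT
5: bank 1 row 0 — prev 0 → HIT
6: bank 4 row 5 — prev None → EMPTY
7: bank 4 row 8 — prev 5 → CONFLICT
8: bank 1 row 0 — prev 0 → HIT
9: bank 2 row 8 — prev 8 → HIT
10: bank 2 row 0 — prev 8 → CONFLICT
11: bank 3 row 5 — prev None → EMPTY
12: bank 3 row 3 — prev 5 → CONFLICT
13: bank 4 row 1 — prev 8 → CONFLICT
14: bank 2 row 6 — prev 0 → CONFLICT
15: bank 0 row 5 — prev 5 → HIT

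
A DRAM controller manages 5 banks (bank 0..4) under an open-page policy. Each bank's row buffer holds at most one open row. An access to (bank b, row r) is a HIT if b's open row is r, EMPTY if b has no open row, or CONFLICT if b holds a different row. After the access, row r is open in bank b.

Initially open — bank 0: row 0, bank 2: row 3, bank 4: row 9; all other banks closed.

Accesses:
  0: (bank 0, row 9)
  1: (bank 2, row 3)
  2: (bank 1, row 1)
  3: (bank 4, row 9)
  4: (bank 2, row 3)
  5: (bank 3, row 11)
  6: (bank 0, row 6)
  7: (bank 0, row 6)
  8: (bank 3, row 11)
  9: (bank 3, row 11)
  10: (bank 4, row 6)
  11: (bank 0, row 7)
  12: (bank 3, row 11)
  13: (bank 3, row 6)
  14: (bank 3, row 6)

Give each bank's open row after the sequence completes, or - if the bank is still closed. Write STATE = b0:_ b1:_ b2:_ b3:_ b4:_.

STATE = b0:7 b1:1 b2:3 b3:6 b4:6

step 0: bank0 0->9 [CONFLICT]
step 1: bank2 3->3 [HIT]
step 2: bank1 None->1 [EMPTY]
step 3: bank4 9->9 [HIT]
step 4: bank2 3->3 [HIT]
step 5: bank3 None->11 [EMPTY]
step 6: bank0 9->6 [CONFLICT]
step 7: bank0 6->6 [HIT]
step 8: bank3 11->11 [HIT]
step 9: bank3 11->11 [HIT]
step 10: bank4 9->6 [CONFLICT]
step 11: bank0 6->7 [CONFLICT]
step 12: bank3 11->11 [HIT]
step 13: bank3 11->6 [CONFLICT]
step 14: bank3 6->6 [HIT]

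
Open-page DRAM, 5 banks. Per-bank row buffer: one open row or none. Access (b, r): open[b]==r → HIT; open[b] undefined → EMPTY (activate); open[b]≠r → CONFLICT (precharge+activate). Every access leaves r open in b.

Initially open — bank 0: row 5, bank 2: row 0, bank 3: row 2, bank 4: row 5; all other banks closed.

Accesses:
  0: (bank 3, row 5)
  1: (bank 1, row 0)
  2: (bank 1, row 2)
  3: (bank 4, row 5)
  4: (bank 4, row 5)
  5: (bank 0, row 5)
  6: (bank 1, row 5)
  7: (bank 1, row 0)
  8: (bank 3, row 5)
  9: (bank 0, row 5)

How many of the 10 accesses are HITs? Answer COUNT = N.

COUNT = 5

step 0: bank3 2->5 [CONFLICT]
step 1: bank1 None->0 [EMPTY]
step 2: bank1 0->2 [CONFLICT]
step 3: bank4 5->5 [HIT]
step 4: bank4 5->5 [HIT]
step 5: bank0 5->5 [HIT]
step 6: bank1 2->5 [CONFLICT]
step 7: bank1 5->0 [CONFLICT]
step 8: bank3 5->5 [HIT]
step 9: bank0 5->5 [HIT]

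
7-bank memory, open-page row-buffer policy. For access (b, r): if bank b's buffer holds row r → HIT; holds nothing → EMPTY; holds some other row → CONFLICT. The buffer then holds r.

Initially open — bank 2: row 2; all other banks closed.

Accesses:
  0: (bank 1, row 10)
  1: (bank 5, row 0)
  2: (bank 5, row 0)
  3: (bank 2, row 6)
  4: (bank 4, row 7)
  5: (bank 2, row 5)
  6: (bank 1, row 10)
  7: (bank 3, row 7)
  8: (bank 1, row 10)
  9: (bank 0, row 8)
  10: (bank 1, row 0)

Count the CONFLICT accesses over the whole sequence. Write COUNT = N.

COUNT = 3

0: bank 1 row 10 — prev None → EMPTY
1: bank 5 row 0 — prev None → EMPTY
2: bank 5 row 0 — prev 0 → HIT
3: bank 2 row 6 — prev 2 → CONFLICT
4: bank 4 row 7 — prev None → EMPTY
5: bank 2 row 5 — prev 6 → CONFLICT
6: bank 1 row 10 — prev 10 → HIT
7: bank 3 row 7 — prev None → EMPTY
8: bank 1 row 10 — prev 10 → HIT
9: bank 0 row 8 — prev None → EMPTY
10: bank 1 row 0 — prev 10 → CONFLICT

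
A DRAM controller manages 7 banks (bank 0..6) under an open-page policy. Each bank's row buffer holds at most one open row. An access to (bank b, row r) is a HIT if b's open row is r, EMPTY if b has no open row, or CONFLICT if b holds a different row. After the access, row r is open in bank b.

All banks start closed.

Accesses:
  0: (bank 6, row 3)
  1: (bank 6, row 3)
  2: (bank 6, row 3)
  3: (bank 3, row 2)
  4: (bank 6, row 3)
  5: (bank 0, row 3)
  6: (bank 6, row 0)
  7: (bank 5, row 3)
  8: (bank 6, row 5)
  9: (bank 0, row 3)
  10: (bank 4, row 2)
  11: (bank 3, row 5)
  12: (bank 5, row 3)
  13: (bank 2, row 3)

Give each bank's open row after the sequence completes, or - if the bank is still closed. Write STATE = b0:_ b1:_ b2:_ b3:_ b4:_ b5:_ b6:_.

STATE = b0:3 b1:- b2:3 b3:5 b4:2 b5:3 b6:5

step 0: bank6 None->3 [EMPTY]
step 1: bank6 3->3 [HIT]
step 2: bank6 3->3 [HIT]
step 3: bank3 None->2 [EMPTY]
step 4: bank6 3->3 [HIT]
step 5: bank0 None->3 [EMPTY]
step 6: bank6 3->0 [CONFLICT]
step 7: bank5 None->3 [EMPTY]
step 8: bank6 0->5 [CONFLICT]
step 9: bank0 3->3 [HIT]
step 10: bank4 None->2 [EMPTY]
step 11: bank3 2->5 [CONFLICT]
step 12: bank5 3->3 [HIT]
step 13: bank2 None->3 [EMPTY]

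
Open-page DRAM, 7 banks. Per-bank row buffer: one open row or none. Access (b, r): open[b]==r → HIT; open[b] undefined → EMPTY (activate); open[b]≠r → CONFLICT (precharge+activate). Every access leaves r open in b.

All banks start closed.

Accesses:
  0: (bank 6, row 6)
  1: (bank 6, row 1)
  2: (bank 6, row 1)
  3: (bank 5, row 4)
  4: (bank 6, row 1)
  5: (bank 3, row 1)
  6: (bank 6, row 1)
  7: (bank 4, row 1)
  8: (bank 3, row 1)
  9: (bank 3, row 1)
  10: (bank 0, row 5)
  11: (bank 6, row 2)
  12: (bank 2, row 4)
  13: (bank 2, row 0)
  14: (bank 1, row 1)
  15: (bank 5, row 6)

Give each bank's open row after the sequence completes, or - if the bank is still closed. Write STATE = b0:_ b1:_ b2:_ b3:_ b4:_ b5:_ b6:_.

STATE = b0:5 b1:1 b2:0 b3:1 b4:1 b5:6 b6:2

  [0] b6 r6: no row ⇒ E
  [1] b6 r1: had r6 ⇒ C
  [2] b6 r1: had r1 ⇒ H
  [3] b5 r4: no row ⇒ E
  [4] b6 r1: had r1 ⇒ H
  [5] b3 r1: no row ⇒ E
  [6] b6 r1: had r1 ⇒ H
  [7] b4 r1: no row ⇒ E
  [8] b3 r1: had r1 ⇒ H
  [9] b3 r1: had r1 ⇒ H
  [10] b0 r5: no row ⇒ E
  [11] b6 r2: had r1 ⇒ C
  [12] b2 r4: no row ⇒ E
  [13] b2 r0: had r4 ⇒ C
  [14] b1 r1: no row ⇒ E
  [15] b5 r6: had r4 ⇒ C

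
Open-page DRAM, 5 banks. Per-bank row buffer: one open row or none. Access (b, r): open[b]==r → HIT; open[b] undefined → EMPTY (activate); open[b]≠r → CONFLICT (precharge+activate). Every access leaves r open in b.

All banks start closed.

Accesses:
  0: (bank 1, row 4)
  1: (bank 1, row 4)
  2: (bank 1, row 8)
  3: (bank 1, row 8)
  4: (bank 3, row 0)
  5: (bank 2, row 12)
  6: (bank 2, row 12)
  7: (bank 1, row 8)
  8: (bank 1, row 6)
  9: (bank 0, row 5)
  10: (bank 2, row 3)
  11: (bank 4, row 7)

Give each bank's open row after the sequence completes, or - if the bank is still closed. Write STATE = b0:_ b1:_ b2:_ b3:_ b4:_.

STATE = b0:5 b1:6 b2:3 b3:0 b4:7

0: bank 1 row 4 — prev None → EMPTY
1: bank 1 row 4 — prev 4 → HIT
2: bank 1 row 8 — prev 4 → CONFLICT
3: bank 1 row 8 — prev 8 → HIT
4: bank 3 row 0 — prev None → EMPTY
5: bank 2 row 12 — prev None → EMPTY
6: bank 2 row 12 — prev 12 → HIT
7: bank 1 row 8 — prev 8 → HIT
8: bank 1 row 6 — prev 8 → CONFLICT
9: bank 0 row 5 — prev None → EMPTY
10: bank 2 row 3 — prev 12 → CONFLICT
11: bank 4 row 7 — prev None → EMPTY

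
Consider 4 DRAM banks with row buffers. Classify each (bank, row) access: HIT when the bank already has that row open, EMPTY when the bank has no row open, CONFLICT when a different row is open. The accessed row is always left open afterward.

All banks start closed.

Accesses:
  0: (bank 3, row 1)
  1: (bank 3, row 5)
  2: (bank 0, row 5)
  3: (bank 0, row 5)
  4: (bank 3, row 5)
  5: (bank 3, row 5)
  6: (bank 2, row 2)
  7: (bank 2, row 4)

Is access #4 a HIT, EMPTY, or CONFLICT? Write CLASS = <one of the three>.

CLASS = HIT

#0 (3,1) E
#1 (3,5) C  (was 1)
#2 (0,5) E
#3 (0,5) H  (was 5)
#4 (3,5) H  (was 5)
#5 (3,5) H  (was 5)
#6 (2,2) E
#7 (2,4) C  (was 2)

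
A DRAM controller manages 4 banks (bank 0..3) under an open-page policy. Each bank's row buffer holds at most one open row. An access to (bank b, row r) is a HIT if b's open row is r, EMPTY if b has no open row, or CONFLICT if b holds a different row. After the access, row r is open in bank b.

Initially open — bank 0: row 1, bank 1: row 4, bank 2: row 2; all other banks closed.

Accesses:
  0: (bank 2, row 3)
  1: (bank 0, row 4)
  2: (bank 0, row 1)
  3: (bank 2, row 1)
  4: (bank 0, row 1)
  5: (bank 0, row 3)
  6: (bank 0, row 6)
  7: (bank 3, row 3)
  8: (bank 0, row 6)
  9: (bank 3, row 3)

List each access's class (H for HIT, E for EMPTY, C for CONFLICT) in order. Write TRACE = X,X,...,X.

step 0: bank2 2->3 [CONFLICT]
step 1: bank0 1->4 [CONFLICT]
step 2: bank0 4->1 [CONFLICT]
step 3: bank2 3->1 [CONFLICT]
step 4: bank0 1->1 [HIT]
step 5: bank0 1->3 [CONFLICT]
step 6: bank0 3->6 [CONFLICT]
step 7: bank3 None->3 [EMPTY]
step 8: bank0 6->6 [HIT]
step 9: bank3 3->3 [HIT]

TRACE = C,C,C,C,H,C,C,E,H,H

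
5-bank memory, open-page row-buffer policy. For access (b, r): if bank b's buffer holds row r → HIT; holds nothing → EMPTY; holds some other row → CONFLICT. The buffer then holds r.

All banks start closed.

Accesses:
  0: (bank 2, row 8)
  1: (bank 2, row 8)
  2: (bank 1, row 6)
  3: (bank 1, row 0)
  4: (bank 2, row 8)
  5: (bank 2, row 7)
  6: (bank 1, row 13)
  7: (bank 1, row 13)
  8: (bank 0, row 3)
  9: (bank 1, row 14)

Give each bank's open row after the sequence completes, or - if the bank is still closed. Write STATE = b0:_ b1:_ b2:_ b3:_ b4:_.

STATE = b0:3 b1:14 b2:7 b3:- b4:-

0: bank 2 row 8 — prev None → EMPTY
1: bank 2 row 8 — prev 8 → HIT
2: bank 1 row 6 — prev None → EMPTY
3: bank 1 row 0 — prev 6 → CONFLICT
4: bank 2 row 8 — prev 8 → HIT
5: bank 2 row 7 — prev 8 → CONFLICT
6: bank 1 row 13 — prev 0 → CONFLICT
7: bank 1 row 13 — prev 13 → HIT
8: bank 0 row 3 — prev None → EMPTY
9: bank 1 row 14 — prev 13 → CONFLICT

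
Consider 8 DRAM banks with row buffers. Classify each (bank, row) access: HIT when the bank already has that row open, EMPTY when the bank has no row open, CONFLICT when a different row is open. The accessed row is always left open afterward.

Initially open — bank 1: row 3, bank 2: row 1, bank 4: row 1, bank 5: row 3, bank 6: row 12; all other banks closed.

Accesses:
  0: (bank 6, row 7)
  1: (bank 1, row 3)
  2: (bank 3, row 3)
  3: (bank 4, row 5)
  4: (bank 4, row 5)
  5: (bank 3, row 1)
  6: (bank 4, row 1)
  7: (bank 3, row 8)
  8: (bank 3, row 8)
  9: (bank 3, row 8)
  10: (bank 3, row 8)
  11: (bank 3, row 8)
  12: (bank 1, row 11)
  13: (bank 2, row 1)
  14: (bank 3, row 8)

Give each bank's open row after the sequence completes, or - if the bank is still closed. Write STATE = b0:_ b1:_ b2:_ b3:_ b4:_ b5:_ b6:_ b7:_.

0: bank 6 row 7 — prev 12 → CONFLICT
1: bank 1 row 3 — prev 3 → HIT
2: bank 3 row 3 — prev None → EMPTY
3: bank 4 row 5 — prev 1 → CONFLICT
4: bank 4 row 5 — prev 5 → HIT
5: bank 3 row 1 — prev 3 → CONFLICT
6: bank 4 row 1 — prev 5 → CONFLICT
7: bank 3 row 8 — prev 1 → CONFLICT
8: bank 3 row 8 — prev 8 → HIT
9: bank 3 row 8 — prev 8 → HIT
10: bank 3 row 8 — prev 8 → HIT
11: bank 3 row 8 — prev 8 → HIT
12: bank 1 row 11 — prev 3 → CONFLICT
13: bank 2 row 1 — prev 1 → HIT
14: bank 3 row 8 — prev 8 → HIT

STATE = b0:- b1:11 b2:1 b3:8 b4:1 b5:3 b6:7 b7:-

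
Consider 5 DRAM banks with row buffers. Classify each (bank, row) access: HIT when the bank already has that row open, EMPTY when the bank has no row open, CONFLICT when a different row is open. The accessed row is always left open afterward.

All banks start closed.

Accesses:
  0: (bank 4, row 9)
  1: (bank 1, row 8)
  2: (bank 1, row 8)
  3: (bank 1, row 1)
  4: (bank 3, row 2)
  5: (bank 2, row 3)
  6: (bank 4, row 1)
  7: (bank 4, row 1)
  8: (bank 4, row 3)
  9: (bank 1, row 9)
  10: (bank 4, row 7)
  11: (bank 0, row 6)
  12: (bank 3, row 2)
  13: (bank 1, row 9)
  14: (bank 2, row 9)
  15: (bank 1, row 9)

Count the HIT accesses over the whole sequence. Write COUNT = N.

step 0: bank4 None->9 [EMPTY]
step 1: bank1 None->8 [EMPTY]
step 2: bank1 8->8 [HIT]
step 3: bank1 8->1 [CONFLICT]
step 4: bank3 None->2 [EMPTY]
step 5: bank2 None->3 [EMPTY]
step 6: bank4 9->1 [CONFLICT]
step 7: bank4 1->1 [HIT]
step 8: bank4 1->3 [CONFLICT]
step 9: bank1 1->9 [CONFLICT]
step 10: bank4 3->7 [CONFLICT]
step 11: bank0 None->6 [EMPTY]
step 12: bank3 2->2 [HIT]
step 13: bank1 9->9 [HIT]
step 14: bank2 3->9 [CONFLICT]
step 15: bank1 9->9 [HIT]

COUNT = 5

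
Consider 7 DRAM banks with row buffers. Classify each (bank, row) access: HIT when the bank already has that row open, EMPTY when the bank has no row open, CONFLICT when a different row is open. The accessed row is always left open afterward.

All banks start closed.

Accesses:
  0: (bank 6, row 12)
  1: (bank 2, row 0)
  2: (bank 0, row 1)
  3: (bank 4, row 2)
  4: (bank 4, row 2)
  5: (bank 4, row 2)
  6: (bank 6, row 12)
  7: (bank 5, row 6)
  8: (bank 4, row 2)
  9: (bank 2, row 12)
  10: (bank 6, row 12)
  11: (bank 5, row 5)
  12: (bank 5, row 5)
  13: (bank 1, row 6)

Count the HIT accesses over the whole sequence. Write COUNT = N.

  [0] b6 r12: no row ⇒ E
  [1] b2 r0: no row ⇒ E
  [2] b0 r1: no row ⇒ E
  [3] b4 r2: no row ⇒ E
  [4] b4 r2: had r2 ⇒ H
  [5] b4 r2: had r2 ⇒ H
  [6] b6 r12: had r12 ⇒ H
  [7] b5 r6: no row ⇒ E
  [8] b4 r2: had r2 ⇒ H
  [9] b2 r12: had r0 ⇒ C
  [10] b6 r12: had r12 ⇒ H
  [11] b5 r5: had r6 ⇒ C
  [12] b5 r5: had r5 ⇒ H
  [13] b1 r6: no row ⇒ E

COUNT = 6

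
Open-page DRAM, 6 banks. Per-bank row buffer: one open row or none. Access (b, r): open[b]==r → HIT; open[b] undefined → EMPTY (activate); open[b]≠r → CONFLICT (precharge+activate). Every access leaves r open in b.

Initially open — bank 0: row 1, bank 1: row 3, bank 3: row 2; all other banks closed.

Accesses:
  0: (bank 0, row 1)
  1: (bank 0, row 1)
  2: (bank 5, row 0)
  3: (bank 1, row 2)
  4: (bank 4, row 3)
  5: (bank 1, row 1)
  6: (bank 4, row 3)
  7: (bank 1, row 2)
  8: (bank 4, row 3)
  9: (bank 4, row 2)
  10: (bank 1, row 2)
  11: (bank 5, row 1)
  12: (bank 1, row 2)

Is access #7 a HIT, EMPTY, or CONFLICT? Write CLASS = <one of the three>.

CLASS = CONFLICT

  [0] b0 r1: had r1 ⇒ H
  [1] b0 r1: had r1 ⇒ H
  [2] b5 r0: no row ⇒ E
  [3] b1 r2: had r3 ⇒ C
  [4] b4 r3: no row ⇒ E
  [5] b1 r1: had r2 ⇒ C
  [6] b4 r3: had r3 ⇒ H
  [7] b1 r2: had r1 ⇒ C
  [8] b4 r3: had r3 ⇒ H
  [9] b4 r2: had r3 ⇒ C
  [10] b1 r2: had r2 ⇒ H
  [11] b5 r1: had r0 ⇒ C
  [12] b1 r2: had r2 ⇒ H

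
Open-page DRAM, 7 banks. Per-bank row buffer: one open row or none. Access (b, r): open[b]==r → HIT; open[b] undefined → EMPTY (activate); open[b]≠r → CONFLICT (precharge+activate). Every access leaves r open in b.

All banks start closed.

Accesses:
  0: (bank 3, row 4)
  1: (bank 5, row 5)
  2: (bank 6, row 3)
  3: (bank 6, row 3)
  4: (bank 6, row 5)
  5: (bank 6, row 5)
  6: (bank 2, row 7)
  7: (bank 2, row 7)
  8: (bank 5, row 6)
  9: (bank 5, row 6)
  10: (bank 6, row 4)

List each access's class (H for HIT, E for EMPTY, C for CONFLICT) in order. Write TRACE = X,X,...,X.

0: bank 3 row 4 — prev None → EMPTY
1: bank 5 row 5 — prev None → EMPTY
2: bank 6 row 3 — prev None → EMPTY
3: bank 6 row 3 — prev 3 → HIT
4: bank 6 row 5 — prev 3 → CONFLICT
5: bank 6 row 5 — prev 5 → HIT
6: bank 2 row 7 — prev None → EMPTY
7: bank 2 row 7 — prev 7 → HIT
8: bank 5 row 6 — prev 5 → CONFLICT
9: bank 5 row 6 — prev 6 → HIT
10: bank 6 row 4 — prev 5 → CONFLICT

TRACE = E,E,E,H,C,H,E,H,C,H,C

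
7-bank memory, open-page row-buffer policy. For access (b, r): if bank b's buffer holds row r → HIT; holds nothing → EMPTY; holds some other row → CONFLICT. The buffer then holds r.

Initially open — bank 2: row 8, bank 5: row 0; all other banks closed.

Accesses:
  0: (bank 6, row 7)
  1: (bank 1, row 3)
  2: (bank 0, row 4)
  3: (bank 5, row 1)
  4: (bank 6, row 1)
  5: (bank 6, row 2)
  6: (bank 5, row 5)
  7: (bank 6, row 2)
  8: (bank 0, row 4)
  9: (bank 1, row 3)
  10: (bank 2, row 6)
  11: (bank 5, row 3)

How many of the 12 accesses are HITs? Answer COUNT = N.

COUNT = 3

#0 (6,7) E
#1 (1,3) E
#2 (0,4) E
#3 (5,1) C  (was 0)
#4 (6,1) C  (was 7)
#5 (6,2) C  (was 1)
#6 (5,5) C  (was 1)
#7 (6,2) H  (was 2)
#8 (0,4) H  (was 4)
#9 (1,3) H  (was 3)
#10 (2,6) C  (was 8)
#11 (5,3) C  (was 5)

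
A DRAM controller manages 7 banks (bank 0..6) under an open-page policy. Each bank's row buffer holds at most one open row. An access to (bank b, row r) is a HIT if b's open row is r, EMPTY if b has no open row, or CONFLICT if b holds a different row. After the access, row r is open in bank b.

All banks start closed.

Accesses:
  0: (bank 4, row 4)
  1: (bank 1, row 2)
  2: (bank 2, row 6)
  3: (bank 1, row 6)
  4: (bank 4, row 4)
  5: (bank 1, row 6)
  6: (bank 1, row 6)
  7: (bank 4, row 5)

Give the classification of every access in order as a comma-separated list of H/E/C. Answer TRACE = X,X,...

TRACE = E,E,E,C,H,H,H,C

  [0] b4 r4: no row ⇒ E
  [1] b1 r2: no row ⇒ E
  [2] b2 r6: no row ⇒ E
  [3] b1 r6: had r2 ⇒ C
  [4] b4 r4: had r4 ⇒ H
  [5] b1 r6: had r6 ⇒ H
  [6] b1 r6: had r6 ⇒ H
  [7] b4 r5: had r4 ⇒ C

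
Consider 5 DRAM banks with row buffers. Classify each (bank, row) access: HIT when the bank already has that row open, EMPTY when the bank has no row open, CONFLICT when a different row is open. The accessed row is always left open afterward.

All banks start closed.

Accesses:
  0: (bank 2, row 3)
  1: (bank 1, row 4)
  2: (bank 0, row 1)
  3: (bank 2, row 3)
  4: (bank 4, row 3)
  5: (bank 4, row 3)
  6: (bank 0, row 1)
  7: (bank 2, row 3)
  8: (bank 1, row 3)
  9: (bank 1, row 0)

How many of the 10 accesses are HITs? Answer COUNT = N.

COUNT = 4

0: bank 2 row 3 — prev None → EMPTY
1: bank 1 row 4 — prev None → EMPTY
2: bank 0 row 1 — prev None → EMPTY
3: bank 2 row 3 — prev 3 → HIT
4: bank 4 row 3 — prev None → EMPTY
5: bank 4 row 3 — prev 3 → HIT
6: bank 0 row 1 — prev 1 → HIT
7: bank 2 row 3 — prev 3 → HIT
8: bank 1 row 3 — prev 4 → CONFLICT
9: bank 1 row 0 — prev 3 → CONFLICT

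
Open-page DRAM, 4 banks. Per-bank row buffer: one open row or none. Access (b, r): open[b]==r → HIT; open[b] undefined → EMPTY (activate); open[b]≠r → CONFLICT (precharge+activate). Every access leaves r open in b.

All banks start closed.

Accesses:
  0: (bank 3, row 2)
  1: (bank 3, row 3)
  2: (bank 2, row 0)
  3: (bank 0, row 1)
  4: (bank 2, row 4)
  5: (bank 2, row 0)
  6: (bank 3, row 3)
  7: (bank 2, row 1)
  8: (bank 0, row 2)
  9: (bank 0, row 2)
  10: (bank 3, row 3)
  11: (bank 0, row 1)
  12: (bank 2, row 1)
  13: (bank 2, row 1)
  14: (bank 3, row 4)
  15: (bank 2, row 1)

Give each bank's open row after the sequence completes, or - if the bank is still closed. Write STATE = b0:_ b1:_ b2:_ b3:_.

0: bank 3 row 2 — prev None → EMPTY
1: bank 3 row 3 — prev 2 → CONFLICT
2: bank 2 row 0 — prev None → EMPTY
3: bank 0 row 1 — prev None → EMPTY
4: bank 2 row 4 — prev 0 → CONFLICT
5: bank 2 row 0 — prev 4 → CONFLICT
6: bank 3 row 3 — prev 3 → HIT
7: bank 2 row 1 — prev 0 → CONFLICT
8: bank 0 row 2 — prev 1 → CONFLICT
9: bank 0 row 2 — prev 2 → HIT
10: bank 3 row 3 — prev 3 → HIT
11: bank 0 row 1 — prev 2 → CONFLICT
12: bank 2 row 1 — prev 1 → HIT
13: bank 2 row 1 — prev 1 → HIT
14: bank 3 row 4 — prev 3 → CONFLICT
15: bank 2 row 1 — prev 1 → HIT

STATE = b0:1 b1:- b2:1 b3:4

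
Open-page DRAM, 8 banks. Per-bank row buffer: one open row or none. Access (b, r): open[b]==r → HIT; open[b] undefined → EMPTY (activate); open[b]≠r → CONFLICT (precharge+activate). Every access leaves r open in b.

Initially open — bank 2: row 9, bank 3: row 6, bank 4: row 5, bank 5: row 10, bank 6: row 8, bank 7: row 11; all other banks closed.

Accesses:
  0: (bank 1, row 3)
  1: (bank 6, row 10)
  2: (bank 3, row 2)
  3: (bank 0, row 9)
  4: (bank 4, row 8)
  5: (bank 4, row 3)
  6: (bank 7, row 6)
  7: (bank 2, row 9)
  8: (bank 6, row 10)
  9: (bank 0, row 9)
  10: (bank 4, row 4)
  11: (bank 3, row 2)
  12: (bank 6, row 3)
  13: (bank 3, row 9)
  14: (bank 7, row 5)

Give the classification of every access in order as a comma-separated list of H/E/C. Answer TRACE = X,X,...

TRACE = E,C,C,E,C,C,C,H,H,H,C,H,C,C,C

step 0: bank1 None->3 [EMPTY]
step 1: bank6 8->10 [CONFLICT]
step 2: bank3 6->2 [CONFLICT]
step 3: bank0 None->9 [EMPTY]
step 4: bank4 5->8 [CONFLICT]
step 5: bank4 8->3 [CONFLICT]
step 6: bank7 11->6 [CONFLICT]
step 7: bank2 9->9 [HIT]
step 8: bank6 10->10 [HIT]
step 9: bank0 9->9 [HIT]
step 10: bank4 3->4 [CONFLICT]
step 11: bank3 2->2 [HIT]
step 12: bank6 10->3 [CONFLICT]
step 13: bank3 2->9 [CONFLICT]
step 14: bank7 6->5 [CONFLICT]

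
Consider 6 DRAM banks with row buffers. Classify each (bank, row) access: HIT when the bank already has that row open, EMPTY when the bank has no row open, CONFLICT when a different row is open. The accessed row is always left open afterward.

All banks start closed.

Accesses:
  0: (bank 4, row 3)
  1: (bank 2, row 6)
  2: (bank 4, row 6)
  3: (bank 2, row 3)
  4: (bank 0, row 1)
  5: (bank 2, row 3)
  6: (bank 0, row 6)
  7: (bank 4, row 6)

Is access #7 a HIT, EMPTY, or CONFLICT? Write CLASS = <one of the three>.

step 0: bank4 None->3 [EMPTY]
step 1: bank2 None->6 [EMPTY]
step 2: bank4 3->6 [CONFLICT]
step 3: bank2 6->3 [CONFLICT]
step 4: bank0 None->1 [EMPTY]
step 5: bank2 3->3 [HIT]
step 6: bank0 1->6 [CONFLICT]
step 7: bank4 6->6 [HIT]

CLASS = HIT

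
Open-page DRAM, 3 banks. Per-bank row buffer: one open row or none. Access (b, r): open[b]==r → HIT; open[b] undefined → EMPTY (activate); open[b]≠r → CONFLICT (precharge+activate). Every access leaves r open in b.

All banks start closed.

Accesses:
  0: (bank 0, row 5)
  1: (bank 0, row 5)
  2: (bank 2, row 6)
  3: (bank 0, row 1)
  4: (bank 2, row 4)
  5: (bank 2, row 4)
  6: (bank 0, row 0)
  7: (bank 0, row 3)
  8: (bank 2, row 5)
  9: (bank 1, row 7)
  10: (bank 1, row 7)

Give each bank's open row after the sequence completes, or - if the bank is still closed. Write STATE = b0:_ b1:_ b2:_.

STATE = b0:3 b1:7 b2:5

#0 (0,5) E
#1 (0,5) H  (was 5)
#2 (2,6) E
#3 (0,1) C  (was 5)
#4 (2,4) C  (was 6)
#5 (2,4) H  (was 4)
#6 (0,0) C  (was 1)
#7 (0,3) C  (was 0)
#8 (2,5) C  (was 4)
#9 (1,7) E
#10 (1,7) H  (was 7)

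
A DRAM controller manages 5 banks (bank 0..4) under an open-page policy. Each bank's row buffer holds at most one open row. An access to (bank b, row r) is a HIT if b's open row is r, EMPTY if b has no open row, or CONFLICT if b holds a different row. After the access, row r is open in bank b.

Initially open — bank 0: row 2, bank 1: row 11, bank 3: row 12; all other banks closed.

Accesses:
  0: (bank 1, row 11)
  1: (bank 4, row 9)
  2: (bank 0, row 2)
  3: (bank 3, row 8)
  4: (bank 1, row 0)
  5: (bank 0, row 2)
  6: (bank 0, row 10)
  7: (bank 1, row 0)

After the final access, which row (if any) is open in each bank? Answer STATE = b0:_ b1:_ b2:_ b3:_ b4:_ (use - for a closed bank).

#0 (1,11) H  (was 11)
#1 (4,9) E
#2 (0,2) H  (was 2)
#3 (3,8) C  (was 12)
#4 (1,0) C  (was 11)
#5 (0,2) H  (was 2)
#6 (0,10) C  (was 2)
#7 (1,0) H  (was 0)

STATE = b0:10 b1:0 b2:- b3:8 b4:9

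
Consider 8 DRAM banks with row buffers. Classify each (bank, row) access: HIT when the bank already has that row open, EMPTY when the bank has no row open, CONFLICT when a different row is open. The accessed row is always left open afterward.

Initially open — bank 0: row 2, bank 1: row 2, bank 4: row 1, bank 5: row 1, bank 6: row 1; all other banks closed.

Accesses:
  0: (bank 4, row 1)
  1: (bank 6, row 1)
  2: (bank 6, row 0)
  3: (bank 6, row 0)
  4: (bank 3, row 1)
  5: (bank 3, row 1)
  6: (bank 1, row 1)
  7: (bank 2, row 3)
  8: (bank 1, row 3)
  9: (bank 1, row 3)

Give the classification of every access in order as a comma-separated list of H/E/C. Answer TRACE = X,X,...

step 0: bank4 1->1 [HIT]
step 1: bank6 1->1 [HIT]
step 2: bank6 1->0 [CONFLICT]
step 3: bank6 0->0 [HIT]
step 4: bank3 None->1 [EMPTY]
step 5: bank3 1->1 [HIT]
step 6: bank1 2->1 [CONFLICT]
step 7: bank2 None->3 [EMPTY]
step 8: bank1 1->3 [CONFLICT]
step 9: bank1 3->3 [HIT]

TRACE = H,H,C,H,E,H,C,E,C,H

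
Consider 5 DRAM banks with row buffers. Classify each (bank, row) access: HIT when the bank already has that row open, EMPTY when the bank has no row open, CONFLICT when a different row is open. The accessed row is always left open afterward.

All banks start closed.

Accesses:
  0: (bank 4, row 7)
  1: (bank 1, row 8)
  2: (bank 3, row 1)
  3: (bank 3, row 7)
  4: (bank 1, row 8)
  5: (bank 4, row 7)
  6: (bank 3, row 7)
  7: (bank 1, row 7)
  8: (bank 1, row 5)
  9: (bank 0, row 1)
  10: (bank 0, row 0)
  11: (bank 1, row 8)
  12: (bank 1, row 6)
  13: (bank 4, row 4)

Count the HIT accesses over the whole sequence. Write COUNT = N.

step 0: bank4 None->7 [EMPTY]
step 1: bank1 None->8 [EMPTY]
step 2: bank3 None->1 [EMPTY]
step 3: bank3 1->7 [CONFLICT]
step 4: bank1 8->8 [HIT]
step 5: bank4 7->7 [HIT]
step 6: bank3 7->7 [HIT]
step 7: bank1 8->7 [CONFLICT]
step 8: bank1 7->5 [CONFLICT]
step 9: bank0 None->1 [EMPTY]
step 10: bank0 1->0 [CONFLICT]
step 11: bank1 5->8 [CONFLICT]
step 12: bank1 8->6 [CONFLICT]
step 13: bank4 7->4 [CONFLICT]

COUNT = 3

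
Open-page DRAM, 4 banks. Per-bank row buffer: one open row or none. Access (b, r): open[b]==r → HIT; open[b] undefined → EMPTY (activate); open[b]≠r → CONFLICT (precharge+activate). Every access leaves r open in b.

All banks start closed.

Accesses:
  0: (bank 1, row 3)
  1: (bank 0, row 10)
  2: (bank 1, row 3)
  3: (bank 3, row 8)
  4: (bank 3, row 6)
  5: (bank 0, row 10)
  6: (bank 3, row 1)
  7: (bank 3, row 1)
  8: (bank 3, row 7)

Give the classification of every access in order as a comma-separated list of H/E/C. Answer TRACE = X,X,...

  [0] b1 r3: no row ⇒ E
  [1] b0 r10: no row ⇒ E
  [2] b1 r3: had r3 ⇒ H
  [3] b3 r8: no row ⇒ E
  [4] b3 r6: had r8 ⇒ C
  [5] b0 r10: had r10 ⇒ H
  [6] b3 r1: had r6 ⇒ C
  [7] b3 r1: had r1 ⇒ H
  [8] b3 r7: had r1 ⇒ C

TRACE = E,E,H,E,C,H,C,H,C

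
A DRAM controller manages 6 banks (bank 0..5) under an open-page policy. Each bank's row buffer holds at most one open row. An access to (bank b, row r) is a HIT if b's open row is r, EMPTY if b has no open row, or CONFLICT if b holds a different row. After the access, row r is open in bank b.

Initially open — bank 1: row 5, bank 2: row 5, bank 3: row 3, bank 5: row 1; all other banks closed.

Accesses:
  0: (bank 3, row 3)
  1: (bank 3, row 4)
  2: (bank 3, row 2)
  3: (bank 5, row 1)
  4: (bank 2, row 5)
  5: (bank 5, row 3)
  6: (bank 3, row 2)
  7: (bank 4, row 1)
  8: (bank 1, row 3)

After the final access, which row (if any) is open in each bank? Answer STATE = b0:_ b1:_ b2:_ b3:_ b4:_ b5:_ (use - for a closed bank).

STATE = b0:- b1:3 b2:5 b3:2 b4:1 b5:3

#0 (3,3) H  (was 3)
#1 (3,4) C  (was 3)
#2 (3,2) C  (was 4)
#3 (5,1) H  (was 1)
#4 (2,5) H  (was 5)
#5 (5,3) C  (was 1)
#6 (3,2) H  (was 2)
#7 (4,1) E
#8 (1,3) C  (was 5)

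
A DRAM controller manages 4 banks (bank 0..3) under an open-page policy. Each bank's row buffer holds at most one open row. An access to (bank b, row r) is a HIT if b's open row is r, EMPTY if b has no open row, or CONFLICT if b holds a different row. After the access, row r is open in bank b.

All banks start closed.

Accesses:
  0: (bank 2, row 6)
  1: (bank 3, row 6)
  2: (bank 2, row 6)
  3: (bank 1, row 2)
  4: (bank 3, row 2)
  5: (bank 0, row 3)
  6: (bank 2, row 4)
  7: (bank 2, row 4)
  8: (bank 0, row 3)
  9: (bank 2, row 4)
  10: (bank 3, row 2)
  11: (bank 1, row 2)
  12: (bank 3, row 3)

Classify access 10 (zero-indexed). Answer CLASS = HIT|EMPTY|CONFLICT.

CLASS = HIT

  [0] b2 r6: no row ⇒ E
  [1] b3 r6: no row ⇒ E
  [2] b2 r6: had r6 ⇒ H
  [3] b1 r2: no row ⇒ E
  [4] b3 r2: had r6 ⇒ C
  [5] b0 r3: no row ⇒ E
  [6] b2 r4: had r6 ⇒ C
  [7] b2 r4: had r4 ⇒ H
  [8] b0 r3: had r3 ⇒ H
  [9] b2 r4: had r4 ⇒ H
  [10] b3 r2: had r2 ⇒ H
  [11] b1 r2: had r2 ⇒ H
  [12] b3 r3: had r2 ⇒ C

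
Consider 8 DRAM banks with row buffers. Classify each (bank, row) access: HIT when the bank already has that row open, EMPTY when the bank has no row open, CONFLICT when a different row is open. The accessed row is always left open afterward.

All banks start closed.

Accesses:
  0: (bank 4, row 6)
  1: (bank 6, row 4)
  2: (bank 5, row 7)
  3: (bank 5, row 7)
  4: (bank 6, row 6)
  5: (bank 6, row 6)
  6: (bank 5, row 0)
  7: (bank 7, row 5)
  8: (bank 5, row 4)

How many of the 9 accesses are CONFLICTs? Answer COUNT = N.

COUNT = 3

0: bank 4 row 6 — prev None → EMPTY
1: bank 6 row 4 — prev None → EMPTY
2: bank 5 row 7 — prev None → EMPTY
3: bank 5 row 7 — prev 7 → HIT
4: bank 6 row 6 — prev 4 → CONFLICT
5: bank 6 row 6 — prev 6 → HIT
6: bank 5 row 0 — prev 7 → CONFLICT
7: bank 7 row 5 — prev None → EMPTY
8: bank 5 row 4 — prev 0 → CONFLICT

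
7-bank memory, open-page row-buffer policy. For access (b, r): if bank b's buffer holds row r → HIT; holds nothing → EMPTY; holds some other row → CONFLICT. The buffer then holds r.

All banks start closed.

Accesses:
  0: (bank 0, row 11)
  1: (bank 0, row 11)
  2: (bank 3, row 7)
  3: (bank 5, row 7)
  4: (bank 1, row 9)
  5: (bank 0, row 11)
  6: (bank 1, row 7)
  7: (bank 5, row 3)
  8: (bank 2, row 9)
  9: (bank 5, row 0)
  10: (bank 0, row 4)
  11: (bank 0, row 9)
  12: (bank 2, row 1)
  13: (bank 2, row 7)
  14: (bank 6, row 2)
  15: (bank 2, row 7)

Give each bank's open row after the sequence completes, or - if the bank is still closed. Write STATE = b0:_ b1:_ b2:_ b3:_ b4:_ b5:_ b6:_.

  [0] b0 r11: no row ⇒ E
  [1] b0 r11: had r11 ⇒ H
  [2] b3 r7: no row ⇒ E
  [3] b5 r7: no row ⇒ E
  [4] b1 r9: no row ⇒ E
  [5] b0 r11: had r11 ⇒ H
  [6] b1 r7: had r9 ⇒ C
  [7] b5 r3: had r7 ⇒ C
  [8] b2 r9: no row ⇒ E
  [9] b5 r0: had r3 ⇒ C
  [10] b0 r4: had r11 ⇒ C
  [11] b0 r9: had r4 ⇒ C
  [12] b2 r1: had r9 ⇒ C
  [13] b2 r7: had r1 ⇒ C
  [14] b6 r2: no row ⇒ E
  [15] b2 r7: had r7 ⇒ H

STATE = b0:9 b1:7 b2:7 b3:7 b4:- b5:0 b6:2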